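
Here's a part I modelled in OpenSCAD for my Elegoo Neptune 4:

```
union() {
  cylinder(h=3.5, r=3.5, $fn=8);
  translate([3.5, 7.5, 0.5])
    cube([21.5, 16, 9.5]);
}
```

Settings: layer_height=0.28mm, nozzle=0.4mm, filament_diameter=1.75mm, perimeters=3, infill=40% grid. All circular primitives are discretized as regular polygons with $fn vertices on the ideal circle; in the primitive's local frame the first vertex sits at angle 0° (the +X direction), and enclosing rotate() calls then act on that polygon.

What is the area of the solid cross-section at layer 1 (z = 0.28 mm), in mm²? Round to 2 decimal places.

34.65 mm²

At z = 0.28 mm: the r=3.5 cylinder contributes a regular 8-gon of circumradius 3.5 (area = (8/2)·3.500²·sin(360°/8) = 34.65 mm²); the cube at (3.5, 7.5) is not intersected at this z (z outside [0.5, 10]); Merging all regions: only the r=3.5 cylinder is present, so the union is just that shape — area = 34.65 mm². Overall, the cross-section is a single solid region. Net area = 34.65 mm².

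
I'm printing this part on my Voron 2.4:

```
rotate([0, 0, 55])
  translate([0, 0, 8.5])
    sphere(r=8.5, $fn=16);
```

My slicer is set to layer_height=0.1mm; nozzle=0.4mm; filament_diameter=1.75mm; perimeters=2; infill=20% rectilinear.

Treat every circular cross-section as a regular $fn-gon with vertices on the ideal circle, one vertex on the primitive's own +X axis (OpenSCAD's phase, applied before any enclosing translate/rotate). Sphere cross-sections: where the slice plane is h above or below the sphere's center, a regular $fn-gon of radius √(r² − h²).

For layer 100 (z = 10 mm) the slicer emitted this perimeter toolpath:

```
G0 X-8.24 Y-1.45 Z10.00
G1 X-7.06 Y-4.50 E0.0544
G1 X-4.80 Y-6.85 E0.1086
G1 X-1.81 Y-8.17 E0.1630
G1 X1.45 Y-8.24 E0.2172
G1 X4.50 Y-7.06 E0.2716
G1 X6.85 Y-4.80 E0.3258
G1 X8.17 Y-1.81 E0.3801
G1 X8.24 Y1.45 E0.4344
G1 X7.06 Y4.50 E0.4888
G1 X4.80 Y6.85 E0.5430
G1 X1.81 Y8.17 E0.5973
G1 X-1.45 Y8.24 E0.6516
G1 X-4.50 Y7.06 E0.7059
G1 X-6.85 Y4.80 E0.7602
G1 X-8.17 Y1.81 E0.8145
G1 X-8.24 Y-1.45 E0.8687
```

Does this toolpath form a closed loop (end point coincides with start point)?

yes

Start point (G0): (-8.24, -1.45). End point (last G1): the path returns to the start — closed.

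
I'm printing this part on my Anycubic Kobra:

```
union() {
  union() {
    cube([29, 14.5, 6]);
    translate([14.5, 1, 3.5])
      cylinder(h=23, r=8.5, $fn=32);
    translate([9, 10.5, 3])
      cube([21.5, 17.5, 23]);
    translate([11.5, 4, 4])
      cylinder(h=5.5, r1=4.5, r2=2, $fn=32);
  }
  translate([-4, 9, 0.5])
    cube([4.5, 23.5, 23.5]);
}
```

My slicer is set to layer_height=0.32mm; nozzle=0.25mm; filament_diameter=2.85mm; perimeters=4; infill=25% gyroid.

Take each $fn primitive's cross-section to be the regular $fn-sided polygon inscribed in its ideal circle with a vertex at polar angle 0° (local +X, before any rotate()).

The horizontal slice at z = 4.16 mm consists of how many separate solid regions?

1

At z = 4.16 mm: the cube is present — its section is the full 29×14.5 rectangle; the r=8.5 cylinder at (14.5, 1) gives a regular 32-gon of circumradius 8.5 (constant along its height); the cube at (9, 10.5) (footprint 21.5×17.5) is included at this height; the cone at (11.5, 4) contributes a regular 32-gon of circumradius 4.427 (interpolated between r1=4.5 and r2=2 at t=0.029); Combining (union): the regions partially overlap (shared area 270.85 mm²), so overlapping operands fuse into one piece — 1 connected region; the cube at (-4, 9) (footprint 4.5×23.5) is included at this height; Merging all regions: the regions partially overlap (shared area 2.75 mm²), so overlapping operands fuse into one piece — 1 connected region. The result has 1 disconnected region.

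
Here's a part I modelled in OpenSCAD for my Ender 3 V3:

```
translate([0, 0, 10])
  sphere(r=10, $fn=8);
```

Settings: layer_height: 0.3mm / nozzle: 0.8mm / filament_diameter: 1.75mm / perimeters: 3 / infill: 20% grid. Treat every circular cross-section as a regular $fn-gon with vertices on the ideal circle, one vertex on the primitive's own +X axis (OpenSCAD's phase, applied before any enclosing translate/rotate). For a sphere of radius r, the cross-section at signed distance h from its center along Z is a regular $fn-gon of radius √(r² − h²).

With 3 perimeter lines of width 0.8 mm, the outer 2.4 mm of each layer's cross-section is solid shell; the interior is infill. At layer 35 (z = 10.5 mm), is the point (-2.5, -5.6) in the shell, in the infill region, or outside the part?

infill

At z = 10.5 mm: the r=10 sphere slices to a regular 8-gon of circumradius 9.987 (√(r²−h²) with h=0.5 from center). Overall, the cross-section is a single solid region. The nearest boundary edge runs (-7.06, -7.06)→(-0.00, -9.99); distance from the point to it = 3.10 mm. The point is inside the cross-section and 3.10 mm from the nearest boundary — more than the 2.4 mm shell width (3 × 0.8), so it's in the infill interior.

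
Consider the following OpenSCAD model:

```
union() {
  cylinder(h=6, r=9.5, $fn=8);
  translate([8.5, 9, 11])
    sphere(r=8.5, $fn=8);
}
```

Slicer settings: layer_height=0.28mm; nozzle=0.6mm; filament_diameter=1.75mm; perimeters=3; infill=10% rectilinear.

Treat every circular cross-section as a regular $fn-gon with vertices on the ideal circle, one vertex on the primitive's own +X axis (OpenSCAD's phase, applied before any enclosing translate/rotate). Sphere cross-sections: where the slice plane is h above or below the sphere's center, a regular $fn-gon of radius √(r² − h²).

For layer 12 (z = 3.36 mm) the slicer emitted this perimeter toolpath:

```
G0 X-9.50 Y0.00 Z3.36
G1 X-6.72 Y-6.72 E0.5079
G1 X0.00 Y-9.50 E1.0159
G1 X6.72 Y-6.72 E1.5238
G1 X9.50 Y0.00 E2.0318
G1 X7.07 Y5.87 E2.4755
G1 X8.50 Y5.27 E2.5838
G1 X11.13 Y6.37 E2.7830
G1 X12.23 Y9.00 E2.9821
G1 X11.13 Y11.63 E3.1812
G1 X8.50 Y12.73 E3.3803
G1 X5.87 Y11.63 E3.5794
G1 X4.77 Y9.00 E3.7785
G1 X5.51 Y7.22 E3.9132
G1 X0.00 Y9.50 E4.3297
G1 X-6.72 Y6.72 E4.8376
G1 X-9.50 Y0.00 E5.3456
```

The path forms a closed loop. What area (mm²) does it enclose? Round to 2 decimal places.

Apply the shoelace formula to the sequence of (X, Y) vertices; enclosed area = 293.75 mm².

293.75 mm²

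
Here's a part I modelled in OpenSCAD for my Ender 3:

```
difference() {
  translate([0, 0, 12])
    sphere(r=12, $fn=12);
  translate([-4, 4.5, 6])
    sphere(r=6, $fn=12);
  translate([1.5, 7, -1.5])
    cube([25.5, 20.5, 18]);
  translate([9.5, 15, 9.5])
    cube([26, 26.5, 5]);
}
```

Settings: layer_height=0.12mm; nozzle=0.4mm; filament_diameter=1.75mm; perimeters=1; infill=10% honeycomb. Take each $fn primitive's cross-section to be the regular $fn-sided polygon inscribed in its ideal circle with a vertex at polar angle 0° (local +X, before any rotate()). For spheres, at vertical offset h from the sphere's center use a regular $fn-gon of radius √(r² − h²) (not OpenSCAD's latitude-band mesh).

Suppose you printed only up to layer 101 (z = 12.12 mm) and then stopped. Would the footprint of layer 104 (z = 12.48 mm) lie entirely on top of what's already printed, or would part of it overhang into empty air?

Compare the two slices. At z = 12.12: the r=12 sphere contributes a regular 12-gon of circumradius √(12²−0.12²) = 11.999 (area = (12/2)·11.999²·sin(360°/12) = 431.96 mm²); the sphere at (-4, 4.5) is not intersected at this z (|z−center|=6.120 > r=6); the 25.5×20.5 cube at (1.5, 7) contributes its full rectangle (area 522.75 mm²); the cube at (9.5, 15) is present — its section is the full 26×26.5 rectangle (area 689.00 mm²); Taking the first minus the rest: starting from the r=12 sphere (431.96 mm²), the 25.5×20.5 cube at (1.5, 7) partially overlaps it — only the 23.73 mm² overlap (of its 522.75 mm²) is removed, clipping the outline; the 26×26.5 cube at (9.5, 15) misses the remaining region (no effect) — area = 408.23 mm². At z = 12.48: the sphere: section is a regular 12-gon, circumradius = √(r²−h²) = √(12²−0.48²) = 11.990 (area = (12/2)·11.990²·sin(360°/12) = 431.31 mm²); the sphere at (-4, 4.5) does not reach this height (|z−center|=6.480 > r=6); the cube at (1.5, 7) is present — its section is the full 25.5×20.5 rectangle (area 522.75 mm²); the cube at (9.5, 15) is present — its section is the full 26×26.5 rectangle (area 689.00 mm²); After the difference (first − rest): starting from the r=12 sphere (431.31 mm²), the 25.5×20.5 cube at (1.5, 7) partially overlaps it — only the 23.64 mm² overlap (of its 522.75 mm²) is removed, clipping the outline; the 26×26.5 cube at (9.5, 15) misses the remaining region (no effect) — area = 407.66 mm². Checking containment: the cross-section at z = 12.48 is a subset of the cross-section at z = 12.12.

entirely on top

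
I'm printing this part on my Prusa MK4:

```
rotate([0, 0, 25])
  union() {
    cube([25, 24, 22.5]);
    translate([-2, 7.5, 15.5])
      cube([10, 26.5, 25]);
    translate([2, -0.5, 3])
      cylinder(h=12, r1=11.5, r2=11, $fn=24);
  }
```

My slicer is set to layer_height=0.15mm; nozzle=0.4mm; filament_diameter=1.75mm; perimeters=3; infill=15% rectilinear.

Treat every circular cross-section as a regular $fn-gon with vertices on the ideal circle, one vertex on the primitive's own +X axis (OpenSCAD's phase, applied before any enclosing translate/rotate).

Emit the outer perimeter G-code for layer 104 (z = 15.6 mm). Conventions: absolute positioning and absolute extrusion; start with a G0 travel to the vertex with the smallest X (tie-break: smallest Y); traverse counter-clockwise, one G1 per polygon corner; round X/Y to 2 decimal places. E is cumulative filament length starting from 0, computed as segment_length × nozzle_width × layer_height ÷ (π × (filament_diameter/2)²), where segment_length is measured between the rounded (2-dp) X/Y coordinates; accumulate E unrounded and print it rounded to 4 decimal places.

At z = 15.6 mm: the cube is present — its section is the full 25×24 rectangle; the cube at (-2, 7.5) (footprint 10×26.5) is included at this height; the cone at (2, -0.5) is not intersected at this z (z outside [3, 15]); Combining (union): the regions partially overlap (shared area 132.00 mm²), so overlapping operands fuse into one piece — 1 connected region; (rotated 25° about Z; rotation is an isometry so areas/perimeters/island counts are preserved). The outline is a single polygon with 8 vertices. Extrusion per mm of travel: 0.4 × 0.15 / (π × 0.875²) = 0.024945. Accumulating E over each segment gives final E = 3.0436.

G0 X-16.18 Y29.97 Z15.60
G1 X-4.98 Y5.95 E0.6611
G1 X-3.17 Y6.80 E0.7110
G1 X0.00 Y0.00 E0.8982
G1 X22.66 Y10.57 E1.5219
G1 X12.51 Y32.32 E2.1206
G1 X-2.89 Y25.13 E2.5446
G1 X-7.12 Y34.20 E2.7942
G1 X-16.18 Y29.97 E3.0436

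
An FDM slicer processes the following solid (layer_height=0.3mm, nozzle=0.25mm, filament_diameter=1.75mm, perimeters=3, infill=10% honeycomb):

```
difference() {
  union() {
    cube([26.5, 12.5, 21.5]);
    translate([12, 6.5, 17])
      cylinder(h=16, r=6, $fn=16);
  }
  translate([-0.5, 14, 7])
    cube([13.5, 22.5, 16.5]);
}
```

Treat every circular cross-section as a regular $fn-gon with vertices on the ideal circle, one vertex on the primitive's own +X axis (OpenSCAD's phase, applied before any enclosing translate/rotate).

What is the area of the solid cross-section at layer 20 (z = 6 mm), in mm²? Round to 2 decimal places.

331.25 mm²

At z = 6 mm: the 26.5×12.5 cube contributes its full rectangle (area 331.25 mm²); the cylinder at (12, 6.5) does not reach this height (z outside [17, 33]); Taking the union: only the 26.5×12.5 cube is present, so the union is just that shape — area = 331.25 mm²; the cube at (-0.5, 14) does not reach this height (z outside [7, 23.5]); Taking the first minus the rest: none of the subtracted shapes is present at this height, so that combined region is unchanged — area = 331.25 mm². Overall, the cross-section is a single solid region. Net area = 331.25 mm².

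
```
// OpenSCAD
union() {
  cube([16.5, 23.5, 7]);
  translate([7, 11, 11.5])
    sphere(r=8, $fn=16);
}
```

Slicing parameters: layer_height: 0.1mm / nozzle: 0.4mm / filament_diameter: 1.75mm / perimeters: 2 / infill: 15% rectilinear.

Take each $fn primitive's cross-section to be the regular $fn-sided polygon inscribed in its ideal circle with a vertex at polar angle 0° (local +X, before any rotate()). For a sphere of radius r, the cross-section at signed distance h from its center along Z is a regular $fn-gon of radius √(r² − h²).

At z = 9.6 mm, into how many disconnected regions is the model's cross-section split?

1

At z = 9.6 mm: the cube is not intersected at this z (z outside [0, 7]); the sphere at (7, 11): section is a regular 16-gon, circumradius = √(r²−h²) = √(8²−1.9²) = 7.771; Combining (union): only the r=8 sphere at (7, 11) is present, so the union is just that shape — 1 connected region. The result has 1 disconnected region.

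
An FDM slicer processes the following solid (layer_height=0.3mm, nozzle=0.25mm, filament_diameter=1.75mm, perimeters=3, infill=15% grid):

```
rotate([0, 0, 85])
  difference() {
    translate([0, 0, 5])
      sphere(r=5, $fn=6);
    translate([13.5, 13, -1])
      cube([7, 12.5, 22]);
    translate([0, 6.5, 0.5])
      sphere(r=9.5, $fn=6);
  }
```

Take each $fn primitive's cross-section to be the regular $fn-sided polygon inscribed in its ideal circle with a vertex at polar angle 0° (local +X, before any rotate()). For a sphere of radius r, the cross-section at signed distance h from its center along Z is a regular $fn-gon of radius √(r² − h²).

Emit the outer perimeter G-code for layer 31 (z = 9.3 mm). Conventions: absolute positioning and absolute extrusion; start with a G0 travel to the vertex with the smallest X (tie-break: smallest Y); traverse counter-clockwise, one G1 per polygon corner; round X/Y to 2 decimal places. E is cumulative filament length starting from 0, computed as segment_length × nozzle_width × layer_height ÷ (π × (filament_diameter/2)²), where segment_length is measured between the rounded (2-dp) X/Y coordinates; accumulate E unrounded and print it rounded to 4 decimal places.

At z = 9.3 mm: the r=5 sphere slices to a regular 6-gon of circumradius 2.551 (√(r²−h²) with h=4.3 from center); the cube at (13.5, 13) is present — its section is the full 7×12.5 rectangle; the sphere at (0, 6.5): section is a regular 6-gon, circumradius = √(r²−h²) = √(9.5²−8.8²) = 3.579; After the difference (first − rest): starting from the r=5 sphere, the 7×12.5 cube at (13.5, 13) misses the remaining region (no effect); the r=9.5 sphere at (0, 6.5) misses the remaining region (no effect) — 1 connected region; (whole slice rotated 85° about Z — lengths, areas and connectivity unchanged). The outline is a single polygon with 6 vertices. Extrusion per mm of travel: 0.25 × 0.3 / (π × 0.875²) = 0.031181. Accumulating E over each segment gives final E = 0.4770.

G0 X-2.31 Y-1.08 Z9.30
G1 X-0.22 Y-2.54 E0.0795
G1 X2.09 Y-1.46 E0.1590
G1 X2.31 Y1.08 E0.2385
G1 X0.22 Y2.54 E0.3180
G1 X-2.09 Y1.46 E0.3975
G1 X-2.31 Y-1.08 E0.4770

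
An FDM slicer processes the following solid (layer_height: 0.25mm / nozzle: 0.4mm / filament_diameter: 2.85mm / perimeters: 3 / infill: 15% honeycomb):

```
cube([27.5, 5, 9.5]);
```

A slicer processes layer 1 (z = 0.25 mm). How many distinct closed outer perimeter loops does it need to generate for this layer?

1

At z = 0.25 mm: the cube is present — its section is the full 27.5×5 rectangle. The result has 1 disconnected region.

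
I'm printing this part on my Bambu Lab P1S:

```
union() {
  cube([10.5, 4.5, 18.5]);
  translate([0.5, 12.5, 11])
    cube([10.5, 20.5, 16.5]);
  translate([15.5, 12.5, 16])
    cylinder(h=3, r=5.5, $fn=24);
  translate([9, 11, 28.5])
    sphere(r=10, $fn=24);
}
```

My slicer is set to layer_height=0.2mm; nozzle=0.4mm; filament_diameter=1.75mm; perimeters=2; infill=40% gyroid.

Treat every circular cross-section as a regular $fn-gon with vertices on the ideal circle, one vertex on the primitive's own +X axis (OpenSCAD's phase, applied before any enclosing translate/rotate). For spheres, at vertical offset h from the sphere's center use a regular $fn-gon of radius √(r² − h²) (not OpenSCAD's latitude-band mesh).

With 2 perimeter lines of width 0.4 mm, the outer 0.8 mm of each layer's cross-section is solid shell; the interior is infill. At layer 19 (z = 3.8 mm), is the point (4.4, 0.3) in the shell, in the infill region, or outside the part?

shell

At z = 3.8 mm: the cube is present — its section is the full 10.5×4.5 rectangle; the cube at (0.5, 12.5) is absent (z outside [11, 27.5]); the cylinder at (15.5, 12.5) is not intersected at this z (z outside [16, 19]); the sphere at (9, 11) is absent (|z−center|=24.700 > r=10); Merging all regions: only the 10.5×4.5 cube is present, so the union is just that shape — 1 connected region. Overall, the cross-section is a single solid region. The nearest boundary edge runs (0.00, 0.00)→(10.50, 0.00); distance from the point to it = 0.30 mm. The point is inside the cross-section, 0.30 mm from the nearest boundary — within the 0.8 mm shell band (2 × 0.4).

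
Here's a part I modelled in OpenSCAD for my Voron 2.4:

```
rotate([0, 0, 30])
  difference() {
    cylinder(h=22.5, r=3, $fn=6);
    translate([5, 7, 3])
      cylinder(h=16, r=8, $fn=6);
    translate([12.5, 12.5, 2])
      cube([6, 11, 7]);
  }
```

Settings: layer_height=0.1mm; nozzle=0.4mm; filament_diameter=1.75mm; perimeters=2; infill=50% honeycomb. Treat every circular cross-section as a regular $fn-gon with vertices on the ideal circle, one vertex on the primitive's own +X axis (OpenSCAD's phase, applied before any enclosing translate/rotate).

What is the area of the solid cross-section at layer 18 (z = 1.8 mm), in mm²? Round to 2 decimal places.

At z = 1.8 mm: the r=3 cylinder contributes a regular 6-gon of circumradius 3 (area = (6/2)·3.000²·sin(360°/6) = 23.38 mm²); the cylinder at (5, 7) is not intersected at this z (z outside [3, 19]); the cube at (12.5, 12.5) is not intersected at this z (z outside [2, 9]); Subtracting the remaining from the first: none of the subtracted shapes is present at this height, so the r=3 cylinder is unchanged — area = 23.38 mm²; (whole slice rotated 30° about Z — lengths, areas and connectivity unchanged). Overall, the cross-section is a single solid region. Net area = 23.38 mm².

23.38 mm²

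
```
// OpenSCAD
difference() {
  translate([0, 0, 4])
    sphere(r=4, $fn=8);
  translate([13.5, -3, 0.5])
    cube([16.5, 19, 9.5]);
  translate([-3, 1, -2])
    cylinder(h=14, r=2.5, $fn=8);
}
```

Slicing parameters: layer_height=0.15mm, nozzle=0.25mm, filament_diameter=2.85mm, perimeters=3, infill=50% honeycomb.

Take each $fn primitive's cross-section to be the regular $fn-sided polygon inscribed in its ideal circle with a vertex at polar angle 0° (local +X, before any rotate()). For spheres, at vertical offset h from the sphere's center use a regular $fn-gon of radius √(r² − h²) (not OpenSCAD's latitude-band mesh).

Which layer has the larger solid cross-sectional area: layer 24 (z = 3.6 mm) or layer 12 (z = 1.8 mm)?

Layer 24 (z = 3.6): the r=4 sphere contributes a regular 8-gon of circumradius √(4²−0.4²) = 3.980 (area = (8/2)·3.980²·sin(360°/8) = 44.80 mm²); the cube at (13.5, -3) (footprint 16.5×19) is included at this height (area 313.50 mm²); the r=2.5 cylinder at (-3, 1) contributes a regular 8-gon of circumradius 2.5 (area = (8/2)·2.500²·sin(360°/8) = 17.68 mm²); Subtracting the remaining from the first: starting from the r=4 sphere (44.80 mm²), the 16.5×19 cube at (13.5, -3) misses the remaining region (no effect); the r=2.5 cylinder at (-3, 1) partially overlaps it — only the 10.58 mm² overlap (of its 17.68 mm²) is removed, clipping the outline — area = 34.22 mm². So its area = 34.22 mm². Layer 12 (z = 1.8): the r=4 sphere slices to a regular 8-gon of circumradius 3.341 (√(r²−h²) with h=2.2 from center) (area = (8/2)·3.341²·sin(360°/8) = 31.57 mm²); the cube at (13.5, -3) (footprint 16.5×19) is included at this height (area 313.50 mm²); the r=2.5 cylinder at (-3, 1) gives a regular 8-gon of circumradius 2.5 (constant along its height) (area = (8/2)·2.500²·sin(360°/8) = 17.68 mm²); Subtracting the remaining from the first: starting from the r=4 sphere (31.57 mm²), the 16.5×19 cube at (13.5, -3) misses the remaining region (no effect); the r=2.5 cylinder at (-3, 1) partially overlaps it — only the 7.44 mm² overlap (of its 17.68 mm²) is removed, clipping the outline — area = 24.12 mm². So its area = 24.12 mm². Layer 24 is larger (34.22 vs 24.12 mm²).

layer 24 (z = 3.6 mm)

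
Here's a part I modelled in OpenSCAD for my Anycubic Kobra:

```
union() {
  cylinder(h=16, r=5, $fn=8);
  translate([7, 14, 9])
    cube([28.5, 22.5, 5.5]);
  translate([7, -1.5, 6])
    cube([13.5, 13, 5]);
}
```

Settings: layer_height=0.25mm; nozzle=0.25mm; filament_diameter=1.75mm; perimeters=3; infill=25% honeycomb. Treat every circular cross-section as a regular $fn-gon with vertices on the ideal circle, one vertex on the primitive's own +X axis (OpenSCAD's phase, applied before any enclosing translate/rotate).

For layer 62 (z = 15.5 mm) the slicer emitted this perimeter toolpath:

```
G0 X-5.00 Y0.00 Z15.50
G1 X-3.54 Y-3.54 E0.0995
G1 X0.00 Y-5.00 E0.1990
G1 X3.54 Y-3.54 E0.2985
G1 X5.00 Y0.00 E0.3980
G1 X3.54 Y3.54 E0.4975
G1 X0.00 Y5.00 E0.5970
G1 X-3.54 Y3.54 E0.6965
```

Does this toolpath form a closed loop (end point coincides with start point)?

Start point (G0): (-5.00, 0.00). End point (last G1): the path does not return to the start — open.

no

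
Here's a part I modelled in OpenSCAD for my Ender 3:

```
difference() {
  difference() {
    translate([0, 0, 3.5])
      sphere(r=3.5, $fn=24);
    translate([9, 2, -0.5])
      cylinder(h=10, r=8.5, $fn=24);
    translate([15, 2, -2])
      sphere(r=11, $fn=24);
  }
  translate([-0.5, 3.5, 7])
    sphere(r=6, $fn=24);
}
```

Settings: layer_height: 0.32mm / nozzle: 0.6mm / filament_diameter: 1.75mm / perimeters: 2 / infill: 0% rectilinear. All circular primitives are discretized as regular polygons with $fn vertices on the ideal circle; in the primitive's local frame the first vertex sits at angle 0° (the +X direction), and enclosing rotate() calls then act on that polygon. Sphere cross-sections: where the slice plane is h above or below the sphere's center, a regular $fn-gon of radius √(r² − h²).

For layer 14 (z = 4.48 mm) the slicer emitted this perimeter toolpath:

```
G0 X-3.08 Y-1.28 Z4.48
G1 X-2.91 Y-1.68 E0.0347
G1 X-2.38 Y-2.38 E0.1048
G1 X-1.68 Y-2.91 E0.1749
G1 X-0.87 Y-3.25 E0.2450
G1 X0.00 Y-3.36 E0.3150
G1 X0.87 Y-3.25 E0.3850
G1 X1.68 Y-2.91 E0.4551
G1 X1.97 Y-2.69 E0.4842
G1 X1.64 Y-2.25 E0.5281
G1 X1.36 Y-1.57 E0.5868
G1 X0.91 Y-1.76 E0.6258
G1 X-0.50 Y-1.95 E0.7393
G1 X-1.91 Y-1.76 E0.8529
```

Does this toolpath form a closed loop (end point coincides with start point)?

Start point (G0): (-3.08, -1.28). End point (last G1): the path does not return to the start — open.

no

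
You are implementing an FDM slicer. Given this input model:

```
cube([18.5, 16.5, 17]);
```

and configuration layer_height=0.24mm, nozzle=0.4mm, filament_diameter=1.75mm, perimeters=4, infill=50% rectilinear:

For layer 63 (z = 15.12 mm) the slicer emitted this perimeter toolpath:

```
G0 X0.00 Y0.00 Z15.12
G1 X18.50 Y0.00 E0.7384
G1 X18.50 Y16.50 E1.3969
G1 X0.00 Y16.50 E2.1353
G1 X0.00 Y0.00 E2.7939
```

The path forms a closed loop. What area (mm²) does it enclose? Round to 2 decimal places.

305.25 mm²

Apply the shoelace formula to the sequence of (X, Y) vertices; enclosed area = 305.25 mm².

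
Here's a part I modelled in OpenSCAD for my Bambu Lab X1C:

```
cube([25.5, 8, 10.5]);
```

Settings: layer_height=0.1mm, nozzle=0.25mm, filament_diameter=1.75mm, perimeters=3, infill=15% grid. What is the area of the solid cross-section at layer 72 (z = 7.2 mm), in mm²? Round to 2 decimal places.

At z = 7.2 mm: the cube is present — its section is the full 25.5×8 rectangle (area 204.00 mm²). Overall, the cross-section is a single solid region. Net area = 204.00 mm².

204.00 mm²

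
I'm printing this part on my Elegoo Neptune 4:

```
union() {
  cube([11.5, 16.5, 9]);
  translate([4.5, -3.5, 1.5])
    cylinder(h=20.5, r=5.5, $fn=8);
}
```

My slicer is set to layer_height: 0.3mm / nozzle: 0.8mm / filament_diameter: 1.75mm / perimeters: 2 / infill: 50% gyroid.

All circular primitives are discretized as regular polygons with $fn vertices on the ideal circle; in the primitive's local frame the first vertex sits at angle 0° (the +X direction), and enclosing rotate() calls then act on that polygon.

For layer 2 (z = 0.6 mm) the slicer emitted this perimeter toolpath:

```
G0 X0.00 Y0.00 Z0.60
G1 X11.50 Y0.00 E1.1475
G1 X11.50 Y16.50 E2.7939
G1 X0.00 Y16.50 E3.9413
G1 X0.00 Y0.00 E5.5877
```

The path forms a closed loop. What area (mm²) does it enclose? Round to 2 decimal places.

189.75 mm²

Apply the shoelace formula to the sequence of (X, Y) vertices; enclosed area = 189.75 mm².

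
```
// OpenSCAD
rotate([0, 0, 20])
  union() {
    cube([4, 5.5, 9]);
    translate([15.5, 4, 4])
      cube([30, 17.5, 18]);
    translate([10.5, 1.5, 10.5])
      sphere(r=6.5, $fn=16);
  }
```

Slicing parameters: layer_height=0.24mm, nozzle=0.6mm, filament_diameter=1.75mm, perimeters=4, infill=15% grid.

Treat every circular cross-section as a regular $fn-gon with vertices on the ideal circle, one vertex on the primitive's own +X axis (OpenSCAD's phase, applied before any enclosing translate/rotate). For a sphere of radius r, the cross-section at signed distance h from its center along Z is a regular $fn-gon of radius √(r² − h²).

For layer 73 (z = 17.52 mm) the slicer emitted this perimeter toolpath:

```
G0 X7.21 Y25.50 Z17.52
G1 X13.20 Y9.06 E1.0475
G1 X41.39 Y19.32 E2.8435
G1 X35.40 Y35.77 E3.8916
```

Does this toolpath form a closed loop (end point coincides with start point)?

no

Start point (G0): (7.21, 25.50). End point (last G1): the path does not return to the start — open.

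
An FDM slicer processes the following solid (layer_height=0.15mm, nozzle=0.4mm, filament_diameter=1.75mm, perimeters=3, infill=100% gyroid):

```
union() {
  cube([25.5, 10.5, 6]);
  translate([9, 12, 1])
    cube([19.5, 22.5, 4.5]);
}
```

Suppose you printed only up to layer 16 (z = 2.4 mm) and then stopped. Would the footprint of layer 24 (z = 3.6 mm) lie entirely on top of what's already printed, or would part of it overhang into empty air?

Compare the two slices. At z = 2.4: the 25.5×10.5 cube contributes its full rectangle (area 267.75 mm²); the cube at (9, 12) (footprint 19.5×22.5) is included at this height (area 438.75 mm²); Taking the union: the 2 present regions are separate (no shared area or edge), so areas and boundary lengths simply add and each stays a separate island — area = 706.50 mm². At z = 3.6: the 25.5×10.5 cube contributes its full rectangle (area 267.75 mm²); the cube at (9, 12) (footprint 19.5×22.5) is included at this height (area 438.75 mm²); Combining (union): the 2 present regions are separate (no shared area or edge), so areas and boundary lengths simply add and each stays a separate island — area = 706.50 mm². Checking containment: the cross-section at z = 3.6 is a subset of the cross-section at z = 2.4.

entirely on top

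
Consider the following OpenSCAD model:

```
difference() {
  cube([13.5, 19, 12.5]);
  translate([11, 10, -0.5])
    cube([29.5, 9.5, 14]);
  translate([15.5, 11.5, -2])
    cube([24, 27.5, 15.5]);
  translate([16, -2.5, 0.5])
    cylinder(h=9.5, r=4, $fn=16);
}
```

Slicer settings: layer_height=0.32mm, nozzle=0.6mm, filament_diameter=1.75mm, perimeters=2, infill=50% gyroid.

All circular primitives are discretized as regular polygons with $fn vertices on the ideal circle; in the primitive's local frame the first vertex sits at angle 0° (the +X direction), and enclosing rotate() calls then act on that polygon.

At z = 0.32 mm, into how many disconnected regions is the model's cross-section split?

1

At z = 0.32 mm: the 13.5×19 cube contributes its full rectangle; the cube at (11, 10) (footprint 29.5×9.5) is included at this height; the 24×27.5 cube at (15.5, 11.5) contributes its full rectangle; the cylinder at (16, -2.5) does not reach this height (z outside [0.5, 10]); Subtracting the remaining from the first: starting from the 13.5×19 cube, the 29.5×9.5 cube at (11, 10) partially overlaps it — only the 22.50 mm² overlap (of its 280.25 mm²) is removed, clipping the outline; the 24×27.5 cube at (15.5, 11.5) misses the remaining region (no effect) — 1 connected region. The result has 1 disconnected region.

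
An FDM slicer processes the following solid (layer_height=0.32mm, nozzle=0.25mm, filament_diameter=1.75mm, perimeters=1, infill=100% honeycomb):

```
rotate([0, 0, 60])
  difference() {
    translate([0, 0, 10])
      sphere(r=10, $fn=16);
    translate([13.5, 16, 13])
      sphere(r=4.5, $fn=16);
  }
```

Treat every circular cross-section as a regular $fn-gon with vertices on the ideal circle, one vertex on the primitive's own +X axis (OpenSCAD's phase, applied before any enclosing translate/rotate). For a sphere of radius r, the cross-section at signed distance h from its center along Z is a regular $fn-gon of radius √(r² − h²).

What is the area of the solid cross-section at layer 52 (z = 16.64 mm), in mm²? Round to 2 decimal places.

At z = 16.64 mm: the sphere: section is a regular 16-gon, circumradius = √(r²−h²) = √(10²−6.64²) = 7.477 (area = (16/2)·7.477²·sin(360°/16) = 171.17 mm²); the r=4.5 sphere at (13.5, 16) slices to a regular 16-gon of circumradius 2.646 (√(r²−h²) with h=3.64 from center) (area = (16/2)·2.646²·sin(360°/16) = 21.43 mm²); Taking the first minus the rest: starting from the r=10 sphere (171.17 mm²), the r=4.5 sphere at (13.5, 16) misses the remaining region (no effect) — area = 171.17 mm²; (whole slice rotated 60° about Z — lengths, areas and connectivity unchanged). Overall, the cross-section is a single solid region. Net area = 171.17 mm².

171.17 mm²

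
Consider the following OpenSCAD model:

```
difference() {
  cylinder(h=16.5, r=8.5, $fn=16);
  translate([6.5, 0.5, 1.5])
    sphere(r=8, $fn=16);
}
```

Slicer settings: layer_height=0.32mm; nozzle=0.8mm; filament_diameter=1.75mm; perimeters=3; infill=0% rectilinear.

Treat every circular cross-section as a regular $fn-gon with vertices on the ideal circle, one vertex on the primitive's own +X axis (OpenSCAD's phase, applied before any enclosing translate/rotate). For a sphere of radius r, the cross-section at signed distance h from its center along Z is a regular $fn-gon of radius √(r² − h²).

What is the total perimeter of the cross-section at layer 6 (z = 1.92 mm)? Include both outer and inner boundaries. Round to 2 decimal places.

At z = 1.92 mm: the r=8.5 cylinder gives a regular 16-gon of circumradius 8.5 (constant along its height) (perimeter = 2·16·8.500·sin(180°/16) = 53.06 mm); the r=8 sphere at (6.5, 0.5) slices to a regular 16-gon of circumradius 7.989 (√(r²−h²) with h=0.42 from center) (perimeter = 2·16·7.989·sin(180°/16) = 49.87 mm); After the difference (first − rest): starting from the r=8.5 cylinder, the r=8 sphere at (6.5, 0.5) partially overlaps it — only the 104.73 mm² overlap (of its 195.39 mm²) is removed, clipping the outline — boundary = 54.21 mm. Overall, the cross-section is a single solid region. Total boundary length (outer) = 54.21 mm.

54.21 mm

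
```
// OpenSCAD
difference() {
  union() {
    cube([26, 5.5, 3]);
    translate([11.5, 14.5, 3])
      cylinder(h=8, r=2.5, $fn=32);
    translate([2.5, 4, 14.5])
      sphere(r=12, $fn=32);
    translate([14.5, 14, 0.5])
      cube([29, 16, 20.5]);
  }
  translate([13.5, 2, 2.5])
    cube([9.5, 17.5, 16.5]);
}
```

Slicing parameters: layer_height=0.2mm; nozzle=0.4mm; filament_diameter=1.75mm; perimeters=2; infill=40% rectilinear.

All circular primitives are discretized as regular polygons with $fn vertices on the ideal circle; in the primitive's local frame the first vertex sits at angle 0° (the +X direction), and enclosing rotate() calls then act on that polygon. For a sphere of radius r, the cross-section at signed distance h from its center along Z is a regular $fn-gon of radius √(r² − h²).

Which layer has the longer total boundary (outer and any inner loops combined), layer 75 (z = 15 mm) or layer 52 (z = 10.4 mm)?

Layer 75 (z = 15): the cube is absent (z outside [0, 3]); the cylinder at (11.5, 14.5) is absent (z outside [3, 11]); the sphere at (2.5, 4): section is a regular 32-gon, circumradius = √(r²−h²) = √(12²−0.5²) = 11.990 (perimeter = 2·32·11.990·sin(180°/32) = 75.21 mm); the cube at (14.5, 14) is present — its section is the full 29×16 rectangle (perimeter 90.00 mm); Combining (union): the 2 present regions are separate (no shared area or edge), so areas and boundary lengths simply add and each stays a separate island — boundary = 165.21 mm; the cube at (13.5, 2) (footprint 9.5×17.5) is included at this height (perimeter 54.00 mm); After the difference (first − rest): starting from that combined region, the 9.5×17.5 cube at (13.5, 2) partially overlaps it — only the 51.52 mm² overlap (of its 166.25 mm²) is removed, clipping the outline — boundary = 165.86 mm. So its perimeter = 165.86 mm. Layer 52 (z = 10.4): the cube is not intersected at this z (z outside [0, 3]); the cylinder at (11.5, 14.5): section is a regular 32-gon, circumradius r=2.5 (perimeter = 2·32·2.500·sin(180°/32) = 15.68 mm); the r=12 sphere at (2.5, 4) slices to a regular 32-gon of circumradius 11.278 (√(r²−h²) with h=4.1 from center) (perimeter = 2·32·11.278·sin(180°/32) = 70.75 mm); the 29×16 cube at (14.5, 14) contributes its full rectangle (perimeter 90.00 mm); Combining (union): the 3 present regions are separate (no shared area or edge), so areas and boundary lengths simply add and each stays a separate island — boundary = 176.43 mm; the cube at (13.5, 2) (footprint 9.5×17.5) is included at this height (perimeter 54.00 mm); Taking the first minus the rest: starting from that combined region, the 9.5×17.5 cube at (13.5, 2) partially overlaps it — only the 48.48 mm² overlap (of its 166.25 mm²) is removed, clipping the outline — boundary = 176.26 mm. So its perimeter = 176.26 mm. Layer 52 is larger (176.26 vs 165.86 mm).

layer 52 (z = 10.4 mm)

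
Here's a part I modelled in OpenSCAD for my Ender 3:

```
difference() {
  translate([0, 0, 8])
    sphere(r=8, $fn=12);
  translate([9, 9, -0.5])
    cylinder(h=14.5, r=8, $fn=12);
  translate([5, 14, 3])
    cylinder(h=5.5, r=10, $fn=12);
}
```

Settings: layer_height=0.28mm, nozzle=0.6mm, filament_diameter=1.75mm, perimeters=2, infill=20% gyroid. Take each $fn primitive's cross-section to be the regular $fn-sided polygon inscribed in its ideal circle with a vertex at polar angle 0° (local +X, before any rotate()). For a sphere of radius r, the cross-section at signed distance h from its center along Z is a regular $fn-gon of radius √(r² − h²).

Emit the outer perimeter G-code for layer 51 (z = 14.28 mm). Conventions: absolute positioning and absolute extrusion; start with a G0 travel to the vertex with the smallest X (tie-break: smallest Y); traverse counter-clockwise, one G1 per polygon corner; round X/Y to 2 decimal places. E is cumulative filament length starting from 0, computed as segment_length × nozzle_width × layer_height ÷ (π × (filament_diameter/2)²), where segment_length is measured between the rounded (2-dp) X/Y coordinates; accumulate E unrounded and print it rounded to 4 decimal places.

At z = 14.28 mm: the r=8 sphere contributes a regular 12-gon of circumradius √(8²−6.28²) = 4.956; the cylinder at (9, 9) is not intersected at this z (z outside [-0.5, 14]); the cylinder at (5, 14) is not intersected at this z (z outside [3, 8.5]); Taking the first minus the rest: none of the subtracted shapes is present at this height, so the r=8 sphere is unchanged — 1 connected region. The outline is a single polygon with 12 vertices. Extrusion per mm of travel: 0.6 × 0.28 / (π × 0.875²) = 0.069846. Accumulating E over each segment gives final E = 2.1506.

G0 X-4.96 Y0.00 Z14.28
G1 X-4.29 Y-2.48 E0.1794
G1 X-2.48 Y-4.29 E0.3582
G1 X0.00 Y-4.96 E0.5376
G1 X2.48 Y-4.29 E0.7171
G1 X4.29 Y-2.48 E0.8959
G1 X4.96 Y0.00 E1.0753
G1 X4.29 Y2.48 E1.2547
G1 X2.48 Y4.29 E1.4335
G1 X0.00 Y4.96 E1.6129
G1 X-2.48 Y4.29 E1.7924
G1 X-4.29 Y2.48 E1.9712
G1 X-4.96 Y0.00 E2.1506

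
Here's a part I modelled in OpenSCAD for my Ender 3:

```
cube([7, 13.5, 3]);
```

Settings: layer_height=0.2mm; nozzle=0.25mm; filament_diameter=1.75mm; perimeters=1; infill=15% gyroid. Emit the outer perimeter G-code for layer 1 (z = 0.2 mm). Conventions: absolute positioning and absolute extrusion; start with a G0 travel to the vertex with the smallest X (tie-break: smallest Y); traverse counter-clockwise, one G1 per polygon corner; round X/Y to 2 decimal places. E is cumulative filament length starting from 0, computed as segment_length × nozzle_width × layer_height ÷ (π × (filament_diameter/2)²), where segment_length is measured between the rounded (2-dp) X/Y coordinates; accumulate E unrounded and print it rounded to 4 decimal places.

G0 X0.00 Y0.00 Z0.20
G1 X7.00 Y0.00 E0.1455
G1 X7.00 Y13.50 E0.4261
G1 X0.00 Y13.50 E0.5717
G1 X0.00 Y0.00 E0.8523

At z = 0.2 mm: the cube (footprint 7×13.5) is included at this height. The outline is a single polygon with 4 vertices. Extrusion per mm of travel: 0.25 × 0.2 / (π × 0.875²) = 0.020788. Accumulating E over each segment gives final E = 0.8523.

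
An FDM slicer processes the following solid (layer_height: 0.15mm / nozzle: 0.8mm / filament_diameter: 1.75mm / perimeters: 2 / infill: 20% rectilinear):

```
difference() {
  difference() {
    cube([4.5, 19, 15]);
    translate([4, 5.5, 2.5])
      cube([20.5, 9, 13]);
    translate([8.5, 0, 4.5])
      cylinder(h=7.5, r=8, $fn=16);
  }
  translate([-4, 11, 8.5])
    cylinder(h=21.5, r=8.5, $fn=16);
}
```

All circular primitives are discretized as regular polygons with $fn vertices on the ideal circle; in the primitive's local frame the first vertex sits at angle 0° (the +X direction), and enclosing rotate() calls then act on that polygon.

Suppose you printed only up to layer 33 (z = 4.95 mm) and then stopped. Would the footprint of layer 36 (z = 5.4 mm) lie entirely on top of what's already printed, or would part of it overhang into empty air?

Compare the two slices. At z = 4.95: the cube is present — its section is the full 4.5×19 rectangle (area 85.50 mm²); the cube at (4, 5.5) is present — its section is the full 20.5×9 rectangle (area 184.50 mm²); the r=8 cylinder at (8.5, 0) gives a regular 16-gon of circumradius 8 (constant along its height) (area = (16/2)·8.000²·sin(360°/16) = 195.93 mm²); Subtracting the remaining from the first: starting from the 4.5×19 cube (85.50 mm²), the 20.5×9 cube at (4, 5.5) partially overlaps it — only the 4.50 mm² overlap (of its 184.50 mm²) is removed, clipping the outline; the r=8 cylinder at (8.5, 0) partially overlaps it — only the 18.23 mm² overlap (of its 195.93 mm²) is removed, clipping the outline — area = 62.77 mm²; the cylinder at (-4, 11) is not intersected at this z (z outside [8.5, 30]); After the difference (first − rest): none of the subtracted shapes is present at this height, so that combined region is unchanged — area = 62.77 mm². At z = 5.4: the cube is present — its section is the full 4.5×19 rectangle (area 85.50 mm²); the cube at (4, 5.5) is present — its section is the full 20.5×9 rectangle (area 184.50 mm²); the r=8 cylinder at (8.5, 0) contributes a regular 16-gon of circumradius 8 (area = (16/2)·8.000²·sin(360°/16) = 195.93 mm²); Taking the first minus the rest: starting from the 4.5×19 cube (85.50 mm²), the 20.5×9 cube at (4, 5.5) partially overlaps it — only the 4.50 mm² overlap (of its 184.50 mm²) is removed, clipping the outline; the r=8 cylinder at (8.5, 0) partially overlaps it — only the 18.23 mm² overlap (of its 195.93 mm²) is removed, clipping the outline — area = 62.77 mm²; the cylinder at (-4, 11) does not reach this height (z outside [8.5, 30]); Subtracting the remaining from the first: none of the subtracted shapes is present at this height, so the result so far is unchanged — area = 62.77 mm². Checking containment: the cross-section at z = 5.4 is a subset of the cross-section at z = 4.95.

entirely on top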